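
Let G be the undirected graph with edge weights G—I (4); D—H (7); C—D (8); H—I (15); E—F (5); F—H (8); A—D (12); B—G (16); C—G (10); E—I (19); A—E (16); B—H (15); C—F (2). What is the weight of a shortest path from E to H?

13

Comparing a few candidate routes:
E -> F -> H: 5 + 8 = 13
E -> F -> C -> D -> H: 5 + 2 + 8 + 7 = 22
E -> I -> H: 19 + 15 = 34
Shortest: 13.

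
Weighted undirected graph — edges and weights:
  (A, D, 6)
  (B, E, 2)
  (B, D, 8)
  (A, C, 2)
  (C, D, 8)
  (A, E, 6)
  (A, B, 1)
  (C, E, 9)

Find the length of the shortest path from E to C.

A few of the E→C routes:
E -> B -> A -> D -> C: 2 + 1 + 6 + 8 = 17
E -> C: 9
E -> A -> C: 6 + 2 = 8
E -> B -> A -> C: 2 + 1 + 2 = 5
Shortest: 5.

5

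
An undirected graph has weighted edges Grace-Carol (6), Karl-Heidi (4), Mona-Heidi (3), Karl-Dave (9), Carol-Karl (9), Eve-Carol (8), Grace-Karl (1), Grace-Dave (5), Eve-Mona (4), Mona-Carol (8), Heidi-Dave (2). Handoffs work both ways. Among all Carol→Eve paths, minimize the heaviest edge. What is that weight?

Checking several routes:
Carol - Grace - Karl - Heidi - Mona - Eve: max(6, 1, 4, 3, 4) = 6
Carol - Grace - Dave - Heidi - Mona - Eve: max(6, 5, 2, 3, 4) = 6
Carol - Eve: max(8) = 8
Carol - Mona - Eve: max(8, 4) = 8
Carol - Karl - Grace - Dave - Heidi - Mona - Eve: max(9, 1, 5, 2, 3, 4) = 9
Carol - Karl - Heidi - Mona - Eve: max(9, 4, 3, 4) = 9
Smallest bottleneck: 6.

6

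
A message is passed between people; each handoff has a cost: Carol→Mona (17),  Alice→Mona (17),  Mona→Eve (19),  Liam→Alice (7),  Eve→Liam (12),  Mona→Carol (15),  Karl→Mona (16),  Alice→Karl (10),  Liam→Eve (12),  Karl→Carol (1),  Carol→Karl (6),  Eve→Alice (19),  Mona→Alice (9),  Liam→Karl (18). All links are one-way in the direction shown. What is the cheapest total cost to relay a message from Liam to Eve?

12

Checking several routes:
Liam-Alice-Karl-Mona-Eve: 7 + 10 + 16 + 19 = 52
Liam-Alice-Mona-Eve: 7 + 17 + 19 = 43
Liam-Eve: 12
Liam-Alice-Karl-Carol-Mona-Eve: 7 + 10 + 1 + 17 + 19 = 54
Liam-Karl-Mona-Eve: 18 + 16 + 19 = 53
Best route has total 12.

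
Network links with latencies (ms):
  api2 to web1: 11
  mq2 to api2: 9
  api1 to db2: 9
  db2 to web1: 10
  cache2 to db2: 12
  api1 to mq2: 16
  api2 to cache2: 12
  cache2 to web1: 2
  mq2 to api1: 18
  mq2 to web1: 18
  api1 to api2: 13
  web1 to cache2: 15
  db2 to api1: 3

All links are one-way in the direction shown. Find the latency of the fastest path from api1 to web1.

A few of the api1→web1 routes:
api1 - mq2 - api2 - web1: 16 + 9 + 11 = 36
api1 - db2 - web1: 9 + 10 = 19
api1 - api2 - web1: 13 + 11 = 24
api1 - api2 - cache2 - web1: 13 + 12 + 2 = 27
api1 - mq2 - web1: 16 + 18 = 34
Best route has total 19 ms.

19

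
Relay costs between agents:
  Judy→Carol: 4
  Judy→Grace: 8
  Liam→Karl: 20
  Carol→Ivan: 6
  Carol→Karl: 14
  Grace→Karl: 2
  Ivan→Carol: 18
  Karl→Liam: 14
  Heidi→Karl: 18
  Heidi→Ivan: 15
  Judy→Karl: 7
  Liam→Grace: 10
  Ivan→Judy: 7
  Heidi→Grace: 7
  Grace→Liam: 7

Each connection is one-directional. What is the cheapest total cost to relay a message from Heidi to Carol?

26

Candidate routes:
Heidi - Ivan - Carol: 15 + 18 = 33
Heidi - Ivan - Judy - Carol: 15 + 7 + 4 = 26
Best route has total 26.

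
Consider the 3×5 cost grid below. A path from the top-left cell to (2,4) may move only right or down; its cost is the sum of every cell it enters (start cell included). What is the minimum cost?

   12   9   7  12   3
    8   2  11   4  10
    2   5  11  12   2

49

One optimal route is (0,0) → (1,0) → (1,1) → (1,2) → (1,3) → (1,4) → (2,4).
Its cost is 12 + 8 + 2 + 11 + 4 + 10 + 2 = 49.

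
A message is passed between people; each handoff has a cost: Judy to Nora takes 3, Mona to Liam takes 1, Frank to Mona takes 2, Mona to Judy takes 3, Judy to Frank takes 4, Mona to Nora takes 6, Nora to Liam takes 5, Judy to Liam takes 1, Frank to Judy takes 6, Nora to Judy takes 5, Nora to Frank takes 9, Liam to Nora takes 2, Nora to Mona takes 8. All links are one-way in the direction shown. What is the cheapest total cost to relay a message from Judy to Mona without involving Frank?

Candidate routes:
Judy→Nora→Mona: 3 + 8 = 11
Judy→Liam→Nora→Mona: 1 + 2 + 8 = 11
Best route has total 11.

11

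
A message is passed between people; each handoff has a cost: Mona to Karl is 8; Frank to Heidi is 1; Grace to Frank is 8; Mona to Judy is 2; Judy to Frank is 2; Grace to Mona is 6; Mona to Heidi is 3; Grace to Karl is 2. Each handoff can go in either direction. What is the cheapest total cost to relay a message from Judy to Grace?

8

Checking several routes:
Judy→Frank→Heidi→Mona→Grace: 2 + 1 + 3 + 6 = 12
Judy→Mona→Grace: 2 + 6 = 8
Judy→Frank→Grace: 2 + 8 = 10
Shortest: 8.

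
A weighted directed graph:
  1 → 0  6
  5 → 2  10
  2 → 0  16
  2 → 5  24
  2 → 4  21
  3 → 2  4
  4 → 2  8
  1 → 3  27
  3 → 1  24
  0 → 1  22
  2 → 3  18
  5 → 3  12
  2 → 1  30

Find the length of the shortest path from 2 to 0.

16

Comparing a few candidate routes:
2-1-0: 30 + 6 = 36
2-3-1-0: 18 + 24 + 6 = 48
2-0: 16
Shortest: 16.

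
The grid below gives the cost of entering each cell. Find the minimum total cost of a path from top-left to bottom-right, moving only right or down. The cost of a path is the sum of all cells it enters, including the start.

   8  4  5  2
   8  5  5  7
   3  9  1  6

29

Take (0,0) -> (0,1) -> (0,2) -> (1,2) -> (2,2) -> (2,3) for a total of 8 + 4 + 5 + 5 + 1 + 6 = 29.
For comparison, the top-then-right route costs 32.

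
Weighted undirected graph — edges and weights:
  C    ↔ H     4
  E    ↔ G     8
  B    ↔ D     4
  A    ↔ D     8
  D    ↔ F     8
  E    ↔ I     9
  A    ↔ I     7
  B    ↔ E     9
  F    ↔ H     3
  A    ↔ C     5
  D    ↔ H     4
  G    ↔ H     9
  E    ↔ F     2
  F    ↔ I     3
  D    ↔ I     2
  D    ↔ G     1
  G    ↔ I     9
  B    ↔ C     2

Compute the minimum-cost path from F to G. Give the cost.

A few of the F→G routes:
F -> E -> G: 2 + 8 = 10
F -> I -> D -> G: 3 + 2 + 1 = 6
F -> H -> G: 3 + 9 = 12
F -> H -> D -> G: 3 + 4 + 1 = 8
F -> I -> G: 3 + 9 = 12
F -> D -> G: 8 + 1 = 9
The minimum is 6.

6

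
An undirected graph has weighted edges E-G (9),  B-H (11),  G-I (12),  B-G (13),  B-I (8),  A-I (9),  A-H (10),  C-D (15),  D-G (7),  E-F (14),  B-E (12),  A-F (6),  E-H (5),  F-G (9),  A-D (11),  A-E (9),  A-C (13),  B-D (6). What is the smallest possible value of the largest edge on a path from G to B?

Comparing a few candidate routes:
G -> E -> H -> A -> I -> B: max(9, 5, 10, 9, 8) = 10
G -> E -> A -> I -> B: max(9, 9, 9, 8) = 9
G -> F -> A -> I -> B: max(9, 6, 9, 8) = 9
G -> D -> B: max(7, 6) = 7
G -> D -> A -> I -> B: max(7, 11, 9, 8) = 11
Best route has worst link 7.

7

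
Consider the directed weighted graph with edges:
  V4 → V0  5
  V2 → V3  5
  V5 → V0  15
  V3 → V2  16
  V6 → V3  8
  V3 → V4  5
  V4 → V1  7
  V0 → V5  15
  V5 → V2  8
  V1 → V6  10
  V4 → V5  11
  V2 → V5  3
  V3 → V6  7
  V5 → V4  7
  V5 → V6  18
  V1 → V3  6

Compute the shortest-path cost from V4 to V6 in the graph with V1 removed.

29

Routes from V4 to V6 avoiding V1:
V4→V5→V6: 11 + 18 = 29
V4→V0→V5→V6: 5 + 15 + 18 = 38
V4→V5→V2→V3→V6: 11 + 8 + 5 + 7 = 31
V4→V0→V5→V2→V3→V6: 5 + 15 + 8 + 5 + 7 = 40
Shortest: 29.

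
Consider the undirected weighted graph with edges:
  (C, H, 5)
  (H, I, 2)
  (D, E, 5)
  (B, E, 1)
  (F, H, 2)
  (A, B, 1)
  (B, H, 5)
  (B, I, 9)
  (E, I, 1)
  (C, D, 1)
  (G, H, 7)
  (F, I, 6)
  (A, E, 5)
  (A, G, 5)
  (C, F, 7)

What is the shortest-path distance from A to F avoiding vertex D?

Comparing a few candidate routes:
A -> B -> E -> I -> H -> F: 1 + 1 + 1 + 2 + 2 = 7
A -> B -> E -> I -> F: 1 + 1 + 1 + 6 = 9
A -> B -> H -> F: 1 + 5 + 2 = 8
The minimum is 7.

7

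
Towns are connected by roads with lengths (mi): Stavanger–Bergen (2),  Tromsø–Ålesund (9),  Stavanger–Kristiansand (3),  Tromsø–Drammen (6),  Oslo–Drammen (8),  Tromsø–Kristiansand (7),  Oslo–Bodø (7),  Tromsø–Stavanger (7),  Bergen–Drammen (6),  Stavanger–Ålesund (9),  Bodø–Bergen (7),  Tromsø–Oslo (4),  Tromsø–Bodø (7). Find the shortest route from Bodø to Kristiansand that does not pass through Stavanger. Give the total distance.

Routes from Bodø to Kristiansand avoiding Stavanger:
Bodø-Oslo-Drammen-Tromsø-Kristiansand: 7 + 8 + 6 + 7 = 28
Bodø-Bergen-Drammen-Tromsø-Kristiansand: 7 + 6 + 6 + 7 = 26
Bodø-Oslo-Tromsø-Kristiansand: 7 + 4 + 7 = 18
Bodø-Bergen-Drammen-Oslo-Tromsø-Kristiansand: 7 + 6 + 8 + 4 + 7 = 32
Bodø-Tromsø-Kristiansand: 7 + 7 = 14
The minimum is 14 mi.

14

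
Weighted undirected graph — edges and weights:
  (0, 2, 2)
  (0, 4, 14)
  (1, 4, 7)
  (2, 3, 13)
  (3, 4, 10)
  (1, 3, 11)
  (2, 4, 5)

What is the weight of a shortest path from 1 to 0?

A few of the 1→0 routes:
1 -> 4 -> 3 -> 2 -> 0: 7 + 10 + 13 + 2 = 32
1 -> 3 -> 4 -> 2 -> 0: 11 + 10 + 5 + 2 = 28
1 -> 4 -> 2 -> 0: 7 + 5 + 2 = 14
1 -> 3 -> 2 -> 0: 11 + 13 + 2 = 26
1 -> 4 -> 0: 7 + 14 = 21
The minimum is 14.

14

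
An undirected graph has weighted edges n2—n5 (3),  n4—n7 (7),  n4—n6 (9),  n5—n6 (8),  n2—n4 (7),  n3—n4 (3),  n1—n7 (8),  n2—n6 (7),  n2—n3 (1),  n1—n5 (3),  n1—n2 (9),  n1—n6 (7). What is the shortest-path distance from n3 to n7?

Comparing a few candidate routes:
n3 - n2 - n4 - n7: 1 + 7 + 7 = 15
n3 - n2 - n5 - n1 - n7: 1 + 3 + 3 + 8 = 15
n3 - n2 - n6 - n1 - n7: 1 + 7 + 7 + 8 = 23
n3 - n2 - n1 - n7: 1 + 9 + 8 = 18
n3 - n4 - n7: 3 + 7 = 10
Best route has total 10.

10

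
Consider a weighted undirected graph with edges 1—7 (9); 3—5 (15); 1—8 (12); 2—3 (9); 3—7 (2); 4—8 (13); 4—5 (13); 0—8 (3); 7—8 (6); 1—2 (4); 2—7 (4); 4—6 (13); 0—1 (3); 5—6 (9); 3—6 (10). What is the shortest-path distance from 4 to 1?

Checking several routes:
4 → 8 → 1: 13 + 12 = 25
4 → 8 → 7 → 1: 13 + 6 + 9 = 28
4 → 8 → 0 → 1: 13 + 3 + 3 = 19
4 → 6 → 3 → 7 → 2 → 1: 13 + 10 + 2 + 4 + 4 = 33
4 → 8 → 7 → 2 → 1: 13 + 6 + 4 + 4 = 27
Shortest: 19.

19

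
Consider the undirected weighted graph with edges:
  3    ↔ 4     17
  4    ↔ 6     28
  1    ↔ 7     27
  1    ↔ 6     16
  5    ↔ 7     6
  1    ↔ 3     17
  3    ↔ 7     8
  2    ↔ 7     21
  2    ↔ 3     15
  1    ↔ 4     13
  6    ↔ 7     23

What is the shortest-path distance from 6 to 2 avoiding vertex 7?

Routes from 6 to 2 avoiding 7:
6→4→3→2: 28 + 17 + 15 = 60
6→4→1→3→2: 28 + 13 + 17 + 15 = 73
6→1→3→2: 16 + 17 + 15 = 48
6→1→4→3→2: 16 + 13 + 17 + 15 = 61
Shortest: 48.

48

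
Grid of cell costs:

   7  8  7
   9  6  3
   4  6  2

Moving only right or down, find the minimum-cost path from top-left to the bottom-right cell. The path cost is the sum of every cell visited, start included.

26

Take r0c0→r0c1→r1c1→r1c2→r2c2 for a total of 7 + 8 + 6 + 3 + 2 = 26.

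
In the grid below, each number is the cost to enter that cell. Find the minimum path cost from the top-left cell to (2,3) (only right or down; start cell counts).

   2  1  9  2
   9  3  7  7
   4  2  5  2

15

One optimal route is r0c0 -> r0c1 -> r1c1 -> r2c1 -> r2c2 -> r2c3.
Its cost is 2 + 1 + 3 + 2 + 5 + 2 = 15.
(Top row then right column would cost 23.)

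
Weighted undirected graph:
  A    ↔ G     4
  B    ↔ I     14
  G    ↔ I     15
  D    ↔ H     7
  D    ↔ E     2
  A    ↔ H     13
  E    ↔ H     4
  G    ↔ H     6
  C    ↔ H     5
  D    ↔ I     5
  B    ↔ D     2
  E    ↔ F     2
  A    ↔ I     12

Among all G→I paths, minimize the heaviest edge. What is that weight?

Some routes from G to I:
G-A-H-D-I: max(4, 13, 7, 5) = 13
G-H-D-I: max(6, 7, 5) = 7
G-A-I: max(4, 12) = 12
G-H-A-I: max(6, 13, 12) = 13
G-H-E-D-I: max(6, 4, 2, 5) = 6
Best route has worst link 6.

6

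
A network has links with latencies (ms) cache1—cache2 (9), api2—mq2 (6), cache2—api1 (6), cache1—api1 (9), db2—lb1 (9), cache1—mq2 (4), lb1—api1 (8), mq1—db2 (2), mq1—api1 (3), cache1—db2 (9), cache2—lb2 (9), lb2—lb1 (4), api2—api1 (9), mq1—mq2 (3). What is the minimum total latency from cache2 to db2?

11

Comparing a few candidate routes:
cache2→api1→mq1→db2: 6 + 3 + 2 = 11
cache2→cache1→db2: 9 + 9 = 18
cache2→cache1→mq2→mq1→db2: 9 + 4 + 3 + 2 = 18
Shortest: 11 ms.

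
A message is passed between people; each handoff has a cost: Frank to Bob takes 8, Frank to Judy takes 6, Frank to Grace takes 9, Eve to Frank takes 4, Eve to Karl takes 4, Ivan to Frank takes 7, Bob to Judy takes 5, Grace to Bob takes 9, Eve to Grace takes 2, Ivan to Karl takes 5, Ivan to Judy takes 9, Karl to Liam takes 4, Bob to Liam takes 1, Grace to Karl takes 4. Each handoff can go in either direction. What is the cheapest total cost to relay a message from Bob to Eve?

Some routes from Bob to Eve:
Bob→Liam→Karl→Eve: 1 + 4 + 4 = 9
Bob→Liam→Karl→Grace→Eve: 1 + 4 + 4 + 2 = 11
Bob→Grace→Eve: 9 + 2 = 11
The minimum is 9.

9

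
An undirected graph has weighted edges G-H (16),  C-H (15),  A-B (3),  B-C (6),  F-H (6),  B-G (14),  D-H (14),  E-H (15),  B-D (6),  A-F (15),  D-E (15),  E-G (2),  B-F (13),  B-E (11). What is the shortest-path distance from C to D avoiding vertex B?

Candidate routes:
C-H-G-E-D: 15 + 16 + 2 + 15 = 48
C-H-E-D: 15 + 15 + 15 = 45
C-H-D: 15 + 14 = 29
Best route has total 29.

29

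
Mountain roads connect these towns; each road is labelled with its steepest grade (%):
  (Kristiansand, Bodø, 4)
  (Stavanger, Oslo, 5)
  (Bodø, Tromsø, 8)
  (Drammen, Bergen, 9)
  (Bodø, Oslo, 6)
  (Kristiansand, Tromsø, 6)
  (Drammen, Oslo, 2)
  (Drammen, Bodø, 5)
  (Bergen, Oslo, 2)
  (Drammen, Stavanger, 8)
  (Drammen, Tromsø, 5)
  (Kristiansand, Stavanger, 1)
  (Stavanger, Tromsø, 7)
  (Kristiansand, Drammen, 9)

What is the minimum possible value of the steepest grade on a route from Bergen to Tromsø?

Checking several routes:
Bergen - Oslo - Stavanger - Kristiansand - Bodø - Drammen - Tromsø: max(2, 5, 1, 4, 5, 5) = 5
Bergen - Oslo - Stavanger - Kristiansand - Tromsø: max(2, 5, 1, 6) = 6
Bergen - Oslo - Bodø - Drammen - Tromsø: max(2, 6, 5, 5) = 6
Bergen - Oslo - Bodø - Kristiansand - Tromsø: max(2, 6, 4, 6) = 6
Bergen - Oslo - Drammen - Bodø - Kristiansand - Tromsø: max(2, 2, 5, 4, 6) = 6
Bergen - Oslo - Drammen - Tromsø: max(2, 2, 5) = 5
The minimum achievable maximum is 5%.

5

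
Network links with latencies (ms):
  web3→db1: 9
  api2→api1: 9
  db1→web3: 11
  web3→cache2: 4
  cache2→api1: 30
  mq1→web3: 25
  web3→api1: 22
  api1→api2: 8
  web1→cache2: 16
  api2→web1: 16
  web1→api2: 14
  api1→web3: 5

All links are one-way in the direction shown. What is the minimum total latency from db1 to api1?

33

Candidate routes:
db1 - web3 - api1: 11 + 22 = 33
db1 - web3 - cache2 - api1: 11 + 4 + 30 = 45
Best route has total 33 ms.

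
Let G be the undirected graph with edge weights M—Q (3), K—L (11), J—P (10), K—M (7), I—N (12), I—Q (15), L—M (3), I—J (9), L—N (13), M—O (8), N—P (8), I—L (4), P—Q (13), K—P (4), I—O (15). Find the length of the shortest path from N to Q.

Checking several routes:
N -> I -> Q: 12 + 15 = 27
N -> L -> M -> Q: 13 + 3 + 3 = 19
N -> P -> K -> M -> Q: 8 + 4 + 7 + 3 = 22
N -> I -> L -> M -> Q: 12 + 4 + 3 + 3 = 22
N -> P -> Q: 8 + 13 = 21
N -> P -> K -> L -> M -> Q: 8 + 4 + 11 + 3 + 3 = 29
The minimum is 19.

19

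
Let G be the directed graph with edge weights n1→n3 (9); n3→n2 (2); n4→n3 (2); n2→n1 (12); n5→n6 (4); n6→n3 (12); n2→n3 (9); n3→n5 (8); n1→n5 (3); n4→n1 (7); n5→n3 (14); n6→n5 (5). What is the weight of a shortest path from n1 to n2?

Candidate routes:
n1→n3→n2: 9 + 2 = 11
n1→n5→n3→n2: 3 + 14 + 2 = 19
n1→n5→n6→n3→n2: 3 + 4 + 12 + 2 = 21
Best route has total 11.

11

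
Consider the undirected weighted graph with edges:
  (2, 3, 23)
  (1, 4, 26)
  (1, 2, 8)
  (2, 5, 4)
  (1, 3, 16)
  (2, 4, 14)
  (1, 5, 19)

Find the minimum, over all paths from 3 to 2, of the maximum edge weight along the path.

Checking several routes:
3 - 1 - 2: max(16, 8) = 16
3 - 2: max(23) = 23
3 - 1 - 5 - 2: max(16, 19, 4) = 19
Smallest bottleneck: 16.

16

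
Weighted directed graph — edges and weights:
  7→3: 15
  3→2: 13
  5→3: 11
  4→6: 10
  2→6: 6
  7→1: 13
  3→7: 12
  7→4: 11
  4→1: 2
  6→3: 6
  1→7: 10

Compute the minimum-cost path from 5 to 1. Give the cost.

36

Routes from 5 to 1:
5→3→7→4→1: 11 + 12 + 11 + 2 = 36
5→3→7→1: 11 + 12 + 13 = 36
The minimum is 36.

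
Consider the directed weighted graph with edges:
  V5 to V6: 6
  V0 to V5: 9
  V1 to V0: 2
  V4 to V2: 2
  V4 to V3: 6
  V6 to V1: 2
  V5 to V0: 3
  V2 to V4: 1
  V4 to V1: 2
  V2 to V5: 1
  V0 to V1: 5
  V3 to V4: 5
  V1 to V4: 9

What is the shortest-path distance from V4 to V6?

Routes from V4 to V6:
V4 - V2 - V5 - V6: 2 + 1 + 6 = 9
V4 - V1 - V0 - V5 - V6: 2 + 2 + 9 + 6 = 19
Best route has total 9.

9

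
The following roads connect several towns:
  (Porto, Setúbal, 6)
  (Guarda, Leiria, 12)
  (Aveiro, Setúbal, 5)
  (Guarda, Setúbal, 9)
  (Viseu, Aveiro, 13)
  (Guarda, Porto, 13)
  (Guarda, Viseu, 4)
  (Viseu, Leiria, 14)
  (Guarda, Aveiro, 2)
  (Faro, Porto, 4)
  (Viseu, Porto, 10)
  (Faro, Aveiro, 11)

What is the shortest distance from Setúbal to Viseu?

A few of the Setúbal→Viseu routes:
Setúbal → Guarda → Viseu: 9 + 4 = 13
Setúbal → Porto → Viseu: 6 + 10 = 16
Setúbal → Aveiro → Viseu: 5 + 13 = 18
Setúbal → Aveiro → Guarda → Viseu: 5 + 2 + 4 = 11
Shortest: 11.

11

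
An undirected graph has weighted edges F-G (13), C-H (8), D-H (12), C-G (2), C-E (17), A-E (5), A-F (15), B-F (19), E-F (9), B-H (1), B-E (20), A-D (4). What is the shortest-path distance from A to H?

16

A few of the A→H routes:
A -> E -> C -> H: 5 + 17 + 8 = 30
A -> E -> F -> B -> H: 5 + 9 + 19 + 1 = 34
A -> E -> B -> H: 5 + 20 + 1 = 26
A -> D -> H: 4 + 12 = 16
The minimum is 16.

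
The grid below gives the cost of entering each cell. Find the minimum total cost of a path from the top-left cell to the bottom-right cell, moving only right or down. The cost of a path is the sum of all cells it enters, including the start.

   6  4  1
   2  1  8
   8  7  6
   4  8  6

28

Path (0,0) -> (1,0) -> (1,1) -> (2,1) -> (2,2) -> (3,2): 6 + 2 + 1 + 7 + 6 + 6 = 28.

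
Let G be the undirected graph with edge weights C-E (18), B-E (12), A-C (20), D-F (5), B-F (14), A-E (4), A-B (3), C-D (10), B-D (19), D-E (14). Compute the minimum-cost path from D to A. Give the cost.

18

Checking several routes:
D→C→A: 10 + 20 = 30
D→B→A: 19 + 3 = 22
D→E→B→A: 14 + 12 + 3 = 29
D→E→A: 14 + 4 = 18
D→F→B→A: 5 + 14 + 3 = 22
The minimum is 18.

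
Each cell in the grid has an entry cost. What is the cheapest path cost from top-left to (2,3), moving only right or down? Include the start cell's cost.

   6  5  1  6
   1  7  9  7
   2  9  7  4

Path [0,0] [0,1] [0,2] [0,3] [1,3] [2,3]: 6 + 5 + 1 + 6 + 7 + 4 = 29.

29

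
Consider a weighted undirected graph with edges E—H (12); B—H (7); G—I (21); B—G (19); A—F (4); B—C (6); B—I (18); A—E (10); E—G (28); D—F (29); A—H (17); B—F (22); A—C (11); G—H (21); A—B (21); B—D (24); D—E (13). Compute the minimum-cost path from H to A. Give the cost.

17

Checking several routes:
H → B → A: 7 + 21 = 28
H → B → C → A: 7 + 6 + 11 = 24
H → A: 17
H → E → A: 12 + 10 = 22
Shortest: 17.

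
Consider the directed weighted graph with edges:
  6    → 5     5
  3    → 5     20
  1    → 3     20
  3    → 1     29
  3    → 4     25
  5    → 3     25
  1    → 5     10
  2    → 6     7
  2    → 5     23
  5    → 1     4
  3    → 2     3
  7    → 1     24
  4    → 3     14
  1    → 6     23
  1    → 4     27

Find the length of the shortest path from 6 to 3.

Routes from 6 to 3:
6 - 5 - 3: 5 + 25 = 30
6 - 5 - 1 - 4 - 3: 5 + 4 + 27 + 14 = 50
6 - 5 - 1 - 3: 5 + 4 + 20 = 29
Best route has total 29.

29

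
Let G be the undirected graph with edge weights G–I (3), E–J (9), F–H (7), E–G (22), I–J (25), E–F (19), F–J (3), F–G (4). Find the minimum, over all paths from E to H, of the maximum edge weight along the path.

Comparing a few candidate routes:
E-J-F-H: max(9, 3, 7) = 9
E-G-F-H: max(22, 4, 7) = 22
E-F-H: max(19, 7) = 19
The minimum achievable maximum is 9.

9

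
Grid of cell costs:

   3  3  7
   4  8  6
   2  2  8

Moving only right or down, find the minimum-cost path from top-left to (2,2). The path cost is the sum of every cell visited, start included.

19

Best path: (0,0) → (1,0) → (2,0) → (2,1) → (2,2)
Cost: 3 + 4 + 2 + 2 + 8 = 19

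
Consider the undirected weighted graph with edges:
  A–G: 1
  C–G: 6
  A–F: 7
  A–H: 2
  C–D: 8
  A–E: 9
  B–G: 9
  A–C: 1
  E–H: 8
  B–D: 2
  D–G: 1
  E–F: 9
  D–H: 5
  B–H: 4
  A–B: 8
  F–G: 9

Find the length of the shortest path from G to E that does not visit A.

14

A few of the G→E routes:
G → D → B → H → E: 1 + 2 + 4 + 8 = 15
G → F → E: 9 + 9 = 18
G → D → H → E: 1 + 5 + 8 = 14
Shortest: 14.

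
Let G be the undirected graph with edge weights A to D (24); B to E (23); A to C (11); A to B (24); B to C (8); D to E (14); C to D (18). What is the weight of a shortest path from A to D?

24

Candidate routes:
A-B-C-D: 24 + 8 + 18 = 50
A-C-B-E-D: 11 + 8 + 23 + 14 = 56
A-D: 24
A-C-D: 11 + 18 = 29
A-B-E-D: 24 + 23 + 14 = 61
The minimum is 24.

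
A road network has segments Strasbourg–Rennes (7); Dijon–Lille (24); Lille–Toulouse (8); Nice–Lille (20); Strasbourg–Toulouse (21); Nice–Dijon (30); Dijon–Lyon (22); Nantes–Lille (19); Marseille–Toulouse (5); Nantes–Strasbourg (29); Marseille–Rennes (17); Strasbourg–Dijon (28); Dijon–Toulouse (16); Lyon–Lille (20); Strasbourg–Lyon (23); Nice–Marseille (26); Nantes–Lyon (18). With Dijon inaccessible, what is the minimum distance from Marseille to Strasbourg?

Some routes from Marseille to Strasbourg avoiding Dijon:
Marseille → Toulouse → Strasbourg: 5 + 21 = 26
Marseille → Rennes → Strasbourg: 17 + 7 = 24
Marseille → Toulouse → Lille → Lyon → Strasbourg: 5 + 8 + 20 + 23 = 56
Best route has total 24 km.

24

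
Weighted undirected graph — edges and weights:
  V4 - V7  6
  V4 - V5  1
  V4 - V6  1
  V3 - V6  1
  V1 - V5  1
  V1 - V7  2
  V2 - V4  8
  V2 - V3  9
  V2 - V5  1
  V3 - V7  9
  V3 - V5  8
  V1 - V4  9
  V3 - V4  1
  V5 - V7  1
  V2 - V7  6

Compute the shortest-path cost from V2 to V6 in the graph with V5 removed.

9

Some routes from V2 to V6 avoiding V5:
V2→V4→V6: 8 + 1 = 9
V2→V4→V3→V6: 8 + 1 + 1 = 10
V2→V3→V6: 9 + 1 = 10
V2→V3→V4→V6: 9 + 1 + 1 = 11
The minimum is 9.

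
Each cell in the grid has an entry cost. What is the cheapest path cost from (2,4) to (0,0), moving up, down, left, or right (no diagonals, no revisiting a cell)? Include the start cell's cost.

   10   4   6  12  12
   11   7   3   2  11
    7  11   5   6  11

One optimal route is [2,4]→[2,3]→[1,3]→[1,2]→[0,2]→[0,1]→[0,0].
Its cost is 11 + 6 + 2 + 3 + 6 + 4 + 10 = 42.

42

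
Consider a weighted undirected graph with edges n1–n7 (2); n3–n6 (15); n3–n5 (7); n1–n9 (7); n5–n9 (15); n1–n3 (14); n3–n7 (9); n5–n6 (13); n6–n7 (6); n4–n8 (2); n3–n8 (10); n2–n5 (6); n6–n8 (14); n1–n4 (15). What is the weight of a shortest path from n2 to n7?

22

A few of the n2→n7 routes:
n2 -> n5 -> n3 -> n8 -> n4 -> n1 -> n7: 6 + 7 + 10 + 2 + 15 + 2 = 42
n2 -> n5 -> n3 -> n7: 6 + 7 + 9 = 22
n2 -> n5 -> n3 -> n6 -> n7: 6 + 7 + 15 + 6 = 34
n2 -> n5 -> n3 -> n1 -> n7: 6 + 7 + 14 + 2 = 29
n2 -> n5 -> n6 -> n7: 6 + 13 + 6 = 25
n2 -> n5 -> n9 -> n1 -> n7: 6 + 15 + 7 + 2 = 30
The minimum is 22.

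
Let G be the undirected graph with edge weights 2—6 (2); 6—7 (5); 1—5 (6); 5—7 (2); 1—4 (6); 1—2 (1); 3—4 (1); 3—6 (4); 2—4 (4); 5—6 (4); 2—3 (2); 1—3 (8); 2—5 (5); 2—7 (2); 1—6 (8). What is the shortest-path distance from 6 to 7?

A few of the 6→7 routes:
6-3-2-7: 4 + 2 + 2 = 8
6-2-7: 2 + 2 = 4
6-5-7: 4 + 2 = 6
6-7: 5
6-2-5-7: 2 + 5 + 2 = 9
6-1-2-7: 8 + 1 + 2 = 11
The minimum is 4.

4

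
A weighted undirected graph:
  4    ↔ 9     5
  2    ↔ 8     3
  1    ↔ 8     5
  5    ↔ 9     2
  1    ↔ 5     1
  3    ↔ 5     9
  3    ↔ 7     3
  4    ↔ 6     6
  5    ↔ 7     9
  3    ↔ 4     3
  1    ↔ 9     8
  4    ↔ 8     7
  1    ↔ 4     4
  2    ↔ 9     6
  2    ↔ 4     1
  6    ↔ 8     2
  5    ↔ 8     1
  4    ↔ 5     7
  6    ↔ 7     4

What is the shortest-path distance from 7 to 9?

9

A few of the 7→9 routes:
7 → 5 → 9: 9 + 2 = 11
7 → 3 → 4 → 2 → 9: 3 + 3 + 1 + 6 = 13
7 → 6 → 8 → 5 → 9: 4 + 2 + 1 + 2 = 9
7 → 3 → 4 → 9: 3 + 3 + 5 = 11
Best route has total 9.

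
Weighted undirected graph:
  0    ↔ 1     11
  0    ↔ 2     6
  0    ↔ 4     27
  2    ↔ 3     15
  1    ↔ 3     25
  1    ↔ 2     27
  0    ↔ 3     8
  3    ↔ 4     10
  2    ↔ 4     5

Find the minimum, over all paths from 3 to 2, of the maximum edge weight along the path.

8

Comparing a few candidate routes:
3-1-0-2: max(25, 11, 6) = 25
3-1-2: max(25, 27) = 27
3-1-0-4-2: max(25, 11, 27, 5) = 27
3-2: max(15) = 15
3-4-2: max(10, 5) = 10
3-0-2: max(8, 6) = 8
The minimum achievable maximum is 8.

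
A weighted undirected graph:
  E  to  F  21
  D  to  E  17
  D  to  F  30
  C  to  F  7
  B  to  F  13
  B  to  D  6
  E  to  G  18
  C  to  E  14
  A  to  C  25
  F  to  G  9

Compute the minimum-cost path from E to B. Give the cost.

23

Some routes from E to B:
E → F → B: 21 + 13 = 34
E → C → F → B: 14 + 7 + 13 = 34
E → D → B: 17 + 6 = 23
E → G → F → B: 18 + 9 + 13 = 40
E → C → F → D → B: 14 + 7 + 30 + 6 = 57
Best route has total 23.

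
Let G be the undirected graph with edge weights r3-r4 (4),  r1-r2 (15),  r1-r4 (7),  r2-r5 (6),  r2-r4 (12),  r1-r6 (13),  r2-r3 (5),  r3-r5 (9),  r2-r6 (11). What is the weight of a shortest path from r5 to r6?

Checking several routes:
r5 -> r3 -> r2 -> r6: 9 + 5 + 11 = 25
r5 -> r3 -> r4 -> r1 -> r6: 9 + 4 + 7 + 13 = 33
r5 -> r2 -> r1 -> r6: 6 + 15 + 13 = 34
r5 -> r2 -> r3 -> r4 -> r1 -> r6: 6 + 5 + 4 + 7 + 13 = 35
r5 -> r2 -> r6: 6 + 11 = 17
Shortest: 17.

17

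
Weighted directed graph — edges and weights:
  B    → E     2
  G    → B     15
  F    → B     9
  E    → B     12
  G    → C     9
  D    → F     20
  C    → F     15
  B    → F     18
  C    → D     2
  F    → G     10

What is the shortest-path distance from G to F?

Routes from G to F:
G-B-F: 15 + 18 = 33
G-C-D-F: 9 + 2 + 20 = 31
G-C-F: 9 + 15 = 24
Best route has total 24.

24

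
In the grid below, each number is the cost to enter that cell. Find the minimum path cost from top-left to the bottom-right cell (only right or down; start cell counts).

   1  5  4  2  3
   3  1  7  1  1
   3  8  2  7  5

19

Take [0,0] → [0,1] → [0,2] → [0,3] → [1,3] → [1,4] → [2,4] for a total of 1 + 5 + 4 + 2 + 1 + 1 + 5 = 19.
For comparison, the top-then-right route costs 21.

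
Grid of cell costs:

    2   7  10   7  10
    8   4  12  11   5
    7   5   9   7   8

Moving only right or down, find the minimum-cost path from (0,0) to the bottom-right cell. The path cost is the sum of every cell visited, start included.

42

Best path: r0c0 r0c1 r1c1 r2c1 r2c2 r2c3 r2c4
Cost: 2 + 7 + 4 + 5 + 9 + 7 + 8 = 42
For comparison, the top-then-right route costs 49.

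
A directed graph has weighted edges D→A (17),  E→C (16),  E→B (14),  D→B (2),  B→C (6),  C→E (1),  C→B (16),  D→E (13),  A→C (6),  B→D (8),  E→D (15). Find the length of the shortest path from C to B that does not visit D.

15

Candidate routes:
C→E→B: 1 + 14 = 15
C→B: 16
Shortest: 15.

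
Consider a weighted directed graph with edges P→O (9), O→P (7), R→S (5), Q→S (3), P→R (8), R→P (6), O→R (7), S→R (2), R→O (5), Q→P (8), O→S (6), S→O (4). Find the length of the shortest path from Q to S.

Routes from Q to S:
Q→P→R→S: 8 + 8 + 5 = 21
Q→P→O→S: 8 + 9 + 6 = 23
Q→P→O→R→S: 8 + 9 + 7 + 5 = 29
Q→P→R→O→S: 8 + 8 + 5 + 6 = 27
Q→S: 3
Shortest: 3.

3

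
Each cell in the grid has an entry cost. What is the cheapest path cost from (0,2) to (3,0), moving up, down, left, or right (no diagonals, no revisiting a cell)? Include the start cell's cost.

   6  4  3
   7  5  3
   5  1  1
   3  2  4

Best path: [0,2] -> [1,2] -> [2,2] -> [2,1] -> [3,1] -> [3,0]
Cost: 3 + 3 + 1 + 1 + 2 + 3 = 13

13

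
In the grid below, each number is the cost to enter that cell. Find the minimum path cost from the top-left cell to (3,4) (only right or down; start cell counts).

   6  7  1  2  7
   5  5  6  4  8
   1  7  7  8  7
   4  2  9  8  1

36

One optimal route is r0c0 r0c1 r0c2 r0c3 r1c3 r1c4 r2c4 r3c4.
Its cost is 6 + 7 + 1 + 2 + 4 + 8 + 7 + 1 = 36.
(Top row then right column would cost 39.)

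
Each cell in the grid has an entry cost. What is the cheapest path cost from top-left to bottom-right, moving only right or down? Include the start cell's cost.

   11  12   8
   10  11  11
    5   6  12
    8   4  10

46

One optimal route is [0,0] [1,0] [2,0] [2,1] [3,1] [3,2].
Its cost is 11 + 10 + 5 + 6 + 4 + 10 = 46.
For comparison, the top-then-right route costs 64.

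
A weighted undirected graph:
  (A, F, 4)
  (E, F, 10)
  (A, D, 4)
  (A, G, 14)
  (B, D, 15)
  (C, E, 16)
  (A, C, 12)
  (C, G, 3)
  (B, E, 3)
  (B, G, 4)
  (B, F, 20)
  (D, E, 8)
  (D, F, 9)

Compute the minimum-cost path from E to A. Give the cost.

Some routes from E to A:
E→B→G→A: 3 + 4 + 14 = 21
E→D→A: 8 + 4 = 12
E→D→F→A: 8 + 9 + 4 = 21
E→F→A: 10 + 4 = 14
Best route has total 12.

12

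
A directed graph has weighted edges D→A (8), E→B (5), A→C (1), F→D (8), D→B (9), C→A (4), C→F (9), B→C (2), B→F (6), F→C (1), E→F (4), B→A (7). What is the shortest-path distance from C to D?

17

Paths from C to D:
C→F→D: 9 + 8 = 17
The minimum is 17.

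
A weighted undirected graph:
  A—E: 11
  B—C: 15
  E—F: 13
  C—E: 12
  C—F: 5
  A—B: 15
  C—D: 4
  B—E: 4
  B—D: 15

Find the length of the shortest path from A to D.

A few of the A→D routes:
A - E - C - D: 11 + 12 + 4 = 27
A - B - D: 15 + 15 = 30
A - B - C - D: 15 + 15 + 4 = 34
A - E - F - C - D: 11 + 13 + 5 + 4 = 33
A - E - B - D: 11 + 4 + 15 = 30
A - E - B - C - D: 11 + 4 + 15 + 4 = 34
The minimum is 27.

27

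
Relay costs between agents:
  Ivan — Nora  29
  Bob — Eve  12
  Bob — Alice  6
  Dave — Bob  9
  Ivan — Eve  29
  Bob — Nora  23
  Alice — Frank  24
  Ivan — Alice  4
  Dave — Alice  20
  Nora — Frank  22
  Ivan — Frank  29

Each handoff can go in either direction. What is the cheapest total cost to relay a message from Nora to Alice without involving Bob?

33

Candidate routes:
Nora-Ivan-Frank-Alice: 29 + 29 + 24 = 82
Nora-Ivan-Alice: 29 + 4 = 33
Nora-Frank-Alice: 22 + 24 = 46
Nora-Frank-Ivan-Alice: 22 + 29 + 4 = 55
The minimum is 33.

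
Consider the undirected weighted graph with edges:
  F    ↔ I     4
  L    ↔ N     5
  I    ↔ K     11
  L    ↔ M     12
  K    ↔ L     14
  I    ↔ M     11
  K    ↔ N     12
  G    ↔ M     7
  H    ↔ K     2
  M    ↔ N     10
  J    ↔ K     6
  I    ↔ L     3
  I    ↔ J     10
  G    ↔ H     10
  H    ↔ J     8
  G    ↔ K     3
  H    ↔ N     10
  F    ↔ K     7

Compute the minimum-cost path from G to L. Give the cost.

Some routes from G to L:
G -> M -> L: 7 + 12 = 19
G -> K -> L: 3 + 14 = 17
G -> K -> I -> L: 3 + 11 + 3 = 17
G -> K -> F -> I -> L: 3 + 7 + 4 + 3 = 17
Shortest: 17.

17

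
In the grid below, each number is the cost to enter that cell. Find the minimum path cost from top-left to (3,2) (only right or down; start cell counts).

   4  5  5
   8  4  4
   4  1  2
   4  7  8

24

Cheapest: (0,0)→(0,1)→(1,1)→(2,1)→(2,2)→(3,2)
  4 + 5 + 4 + 1 + 2 + 8 = 24
For comparison, the top-then-right route costs 28.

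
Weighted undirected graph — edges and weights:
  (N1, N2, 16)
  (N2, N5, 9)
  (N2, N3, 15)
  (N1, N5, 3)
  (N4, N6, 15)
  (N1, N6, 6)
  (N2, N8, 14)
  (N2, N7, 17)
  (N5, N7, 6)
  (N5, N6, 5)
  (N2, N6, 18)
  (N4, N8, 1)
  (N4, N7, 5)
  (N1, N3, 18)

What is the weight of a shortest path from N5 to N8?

Comparing a few candidate routes:
N5 → N6 → N4 → N8: 5 + 15 + 1 = 21
N5 → N2 → N8: 9 + 14 = 23
N5 → N1 → N6 → N4 → N8: 3 + 6 + 15 + 1 = 25
N5 → N7 → N4 → N8: 6 + 5 + 1 = 12
Shortest: 12.

12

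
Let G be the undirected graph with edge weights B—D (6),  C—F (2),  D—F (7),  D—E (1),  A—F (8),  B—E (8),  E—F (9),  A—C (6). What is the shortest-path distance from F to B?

13

Paths from F to B:
F→D→E→B: 7 + 1 + 8 = 16
F→D→B: 7 + 6 = 13
F→E→B: 9 + 8 = 17
F→E→D→B: 9 + 1 + 6 = 16
The minimum is 13.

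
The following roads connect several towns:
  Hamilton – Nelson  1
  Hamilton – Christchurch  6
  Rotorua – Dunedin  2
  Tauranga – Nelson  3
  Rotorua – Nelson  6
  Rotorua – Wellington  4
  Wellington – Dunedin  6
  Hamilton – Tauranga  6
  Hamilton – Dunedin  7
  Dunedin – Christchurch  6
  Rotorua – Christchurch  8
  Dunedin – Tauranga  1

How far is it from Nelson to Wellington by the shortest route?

10

A few of the Nelson→Wellington routes:
Nelson → Rotorua → Wellington: 6 + 4 = 10
Nelson → Tauranga → Dunedin → Rotorua → Wellington: 3 + 1 + 2 + 4 = 10
Nelson → Tauranga → Dunedin → Wellington: 3 + 1 + 6 = 10
Shortest: 10.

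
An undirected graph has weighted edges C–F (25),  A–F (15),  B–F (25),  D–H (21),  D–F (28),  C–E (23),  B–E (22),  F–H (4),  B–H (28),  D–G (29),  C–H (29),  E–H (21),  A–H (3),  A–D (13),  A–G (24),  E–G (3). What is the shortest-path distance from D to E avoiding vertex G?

37

Some routes from D to E avoiding G:
D-A-H-E: 13 + 3 + 21 = 37
D-F-H-E: 28 + 4 + 21 = 53
D-H-E: 21 + 21 = 42
D-A-F-H-E: 13 + 15 + 4 + 21 = 53
D-A-H-B-E: 13 + 3 + 28 + 22 = 66
Best route has total 37.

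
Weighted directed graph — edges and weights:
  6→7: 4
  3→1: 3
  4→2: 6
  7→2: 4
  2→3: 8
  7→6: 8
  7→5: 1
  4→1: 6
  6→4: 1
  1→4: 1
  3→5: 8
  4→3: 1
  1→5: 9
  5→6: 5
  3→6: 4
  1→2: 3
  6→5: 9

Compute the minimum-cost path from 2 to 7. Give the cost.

Paths from 2 to 7:
2→3→6→7: 8 + 4 + 4 = 16
2→3→1→5→6→7: 8 + 3 + 9 + 5 + 4 = 29
2→3→5→6→7: 8 + 8 + 5 + 4 = 25
Best route has total 16.

16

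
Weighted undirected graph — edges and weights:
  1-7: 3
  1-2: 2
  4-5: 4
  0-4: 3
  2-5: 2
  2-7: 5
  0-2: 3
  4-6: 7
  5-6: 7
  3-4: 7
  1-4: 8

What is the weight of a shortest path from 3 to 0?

10

Comparing a few candidate routes:
3 - 4 - 0: 7 + 3 = 10
3 - 4 - 1 - 2 - 0: 7 + 8 + 2 + 3 = 20
3 - 4 - 6 - 5 - 2 - 0: 7 + 7 + 7 + 2 + 3 = 26
3 - 4 - 5 - 2 - 0: 7 + 4 + 2 + 3 = 16
Shortest: 10.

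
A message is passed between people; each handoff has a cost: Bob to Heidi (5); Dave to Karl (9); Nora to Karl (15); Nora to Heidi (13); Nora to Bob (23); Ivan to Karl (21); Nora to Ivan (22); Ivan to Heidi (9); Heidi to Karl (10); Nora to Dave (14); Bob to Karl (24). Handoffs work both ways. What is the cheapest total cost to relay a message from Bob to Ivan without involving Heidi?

A few of the Bob→Ivan routes:
Bob → Karl → Ivan: 24 + 21 = 45
Bob → Nora → Ivan: 23 + 22 = 45
Bob → Karl → Nora → Ivan: 24 + 15 + 22 = 61
Bob → Nora → Karl → Ivan: 23 + 15 + 21 = 59
Best route has total 45.

45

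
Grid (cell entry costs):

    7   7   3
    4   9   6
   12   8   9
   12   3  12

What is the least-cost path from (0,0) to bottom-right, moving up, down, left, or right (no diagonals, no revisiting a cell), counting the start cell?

One optimal route is r0c0 r1c0 r1c1 r2c1 r3c1 r3c2.
Its cost is 7 + 4 + 9 + 8 + 3 + 12 = 43.

43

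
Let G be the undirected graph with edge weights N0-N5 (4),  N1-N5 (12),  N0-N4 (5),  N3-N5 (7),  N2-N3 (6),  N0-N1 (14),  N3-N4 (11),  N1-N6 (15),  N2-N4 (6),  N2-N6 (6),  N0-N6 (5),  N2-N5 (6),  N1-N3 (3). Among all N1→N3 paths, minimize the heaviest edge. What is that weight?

A few of the N1→N3 routes:
N1→N3: max(3) = 3
N1→N5→N0→N4→N2→N3: max(12, 4, 5, 6, 6) = 12
N1→N5→N0→N6→N2→N3: max(12, 4, 5, 6, 6) = 12
N1→N5→N0→N6→N2→N4→N3: max(12, 4, 5, 6, 6, 11) = 12
N1→N5→N0→N4→N3: max(12, 4, 5, 11) = 12
Smallest bottleneck: 3.

3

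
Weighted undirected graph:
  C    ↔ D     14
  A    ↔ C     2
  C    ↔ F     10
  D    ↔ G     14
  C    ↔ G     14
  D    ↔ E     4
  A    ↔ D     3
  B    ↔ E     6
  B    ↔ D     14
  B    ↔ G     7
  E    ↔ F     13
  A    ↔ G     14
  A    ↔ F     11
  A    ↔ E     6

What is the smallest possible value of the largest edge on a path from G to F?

10

Some routes from G to F:
G → B → E → A → F: max(7, 6, 6, 11) = 11
G → B → E → A → C → F: max(7, 6, 6, 2, 10) = 10
G → B → E → D → A → C → F: max(7, 6, 4, 3, 2, 10) = 10
Best route has worst link 10.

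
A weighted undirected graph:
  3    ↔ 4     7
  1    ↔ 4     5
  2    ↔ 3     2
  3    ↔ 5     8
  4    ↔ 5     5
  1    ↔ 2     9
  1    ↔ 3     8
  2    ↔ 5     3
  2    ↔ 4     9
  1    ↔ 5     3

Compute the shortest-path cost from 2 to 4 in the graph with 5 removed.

Routes from 2 to 4 avoiding 5:
2 → 3 → 4: 2 + 7 = 9
2 → 3 → 1 → 4: 2 + 8 + 5 = 15
2 → 1 → 4: 9 + 5 = 14
2 → 1 → 3 → 4: 9 + 8 + 7 = 24
2 → 4: 9
Shortest: 9.

9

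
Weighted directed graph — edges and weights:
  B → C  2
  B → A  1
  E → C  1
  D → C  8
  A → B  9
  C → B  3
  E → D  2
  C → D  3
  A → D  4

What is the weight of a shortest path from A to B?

Routes from A to B:
A → D → C → B: 4 + 8 + 3 = 15
A → B: 9
Shortest: 9.

9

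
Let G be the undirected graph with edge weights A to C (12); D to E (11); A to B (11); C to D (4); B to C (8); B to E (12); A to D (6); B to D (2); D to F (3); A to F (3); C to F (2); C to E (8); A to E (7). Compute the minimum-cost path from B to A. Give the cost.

8

Comparing a few candidate routes:
B→C→D→A: 8 + 4 + 6 = 18
B→D→A: 2 + 6 = 8
B→D→C→F→A: 2 + 4 + 2 + 3 = 11
B→D→F→A: 2 + 3 + 3 = 8
B→C→F→A: 8 + 2 + 3 = 13
B→A: 11
Best route has total 8.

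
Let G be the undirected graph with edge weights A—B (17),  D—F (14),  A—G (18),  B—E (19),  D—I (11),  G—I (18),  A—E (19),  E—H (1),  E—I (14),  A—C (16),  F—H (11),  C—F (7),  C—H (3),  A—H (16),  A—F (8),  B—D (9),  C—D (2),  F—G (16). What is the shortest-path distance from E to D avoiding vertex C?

Comparing a few candidate routes:
E-H-F-D: 1 + 11 + 14 = 26
E-H-A-F-D: 1 + 16 + 8 + 14 = 39
E-I-D: 14 + 11 = 25
E-A-F-D: 19 + 8 + 14 = 41
E-B-D: 19 + 9 = 28
Best route has total 25.

25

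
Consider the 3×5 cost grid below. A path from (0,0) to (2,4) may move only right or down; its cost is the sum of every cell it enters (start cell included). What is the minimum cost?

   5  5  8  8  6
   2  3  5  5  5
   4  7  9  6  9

Path (0,0) (1,0) (1,1) (1,2) (1,3) (1,4) (2,4): 5 + 2 + 3 + 5 + 5 + 5 + 9 = 34.

34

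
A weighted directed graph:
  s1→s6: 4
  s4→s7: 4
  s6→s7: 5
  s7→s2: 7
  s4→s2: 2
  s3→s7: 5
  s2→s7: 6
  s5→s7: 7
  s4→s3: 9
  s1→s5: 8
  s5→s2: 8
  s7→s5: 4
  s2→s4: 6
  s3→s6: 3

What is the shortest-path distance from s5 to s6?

Paths from s5 to s6:
s5-s2-s4-s3-s6: 8 + 6 + 9 + 3 = 26
s5-s7-s2-s4-s3-s6: 7 + 7 + 6 + 9 + 3 = 32
Best route has total 26.

26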